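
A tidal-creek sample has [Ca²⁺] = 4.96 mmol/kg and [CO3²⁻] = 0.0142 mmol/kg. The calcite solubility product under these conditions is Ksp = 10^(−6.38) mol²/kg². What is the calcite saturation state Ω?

Ω = 0.169

Ksp = 10^(−6.38) = 4.169×10^-7
Ω = [Ca²⁺][CO3²⁻]/Ksp = (4.96×10^-3)(0.0142×10^-3) / 4.169×10^-7 = 0.169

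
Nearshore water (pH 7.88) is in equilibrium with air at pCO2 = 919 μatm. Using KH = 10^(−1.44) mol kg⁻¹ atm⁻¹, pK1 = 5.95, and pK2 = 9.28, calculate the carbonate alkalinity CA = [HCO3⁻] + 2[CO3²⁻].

[CO2*] = KH · pCO2 = 10^(−1.44) × 919×10^-6 = 3.337×10^-5 mol/kg
α₀ = 1/(1 + K1/[H⁺] + K1K2/[H⁺]²) = 1/(1 + 10^+1.93 + 10^+0.53) = 0.01117
DIC = [CO2*]/α₀ = 3.337×10^-5 / 0.01117 = 2.986 mmol/kg
CA = (α₁ + 2α₂)·DIC = (0.9510 + 2×0.03786) × 2.986 = 3.07 mmol/kg

CA = 3.07 mmol/kg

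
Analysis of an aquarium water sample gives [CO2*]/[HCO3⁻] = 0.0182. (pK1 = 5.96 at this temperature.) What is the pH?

pH = 7.70

From K1 = [H⁺][HCO3⁻]/[CO2*]:  pH = pK1 − log₁₀([CO2*]/[HCO3⁻])
log₁₀(0.0182) = -1.740
pH = 5.96 − (-1.740) = 7.70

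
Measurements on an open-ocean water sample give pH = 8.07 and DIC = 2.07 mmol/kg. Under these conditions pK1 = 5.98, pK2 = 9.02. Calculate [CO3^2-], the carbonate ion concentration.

α₂ = 1 / (1 + [H⁺]/K2 + [H⁺]²/(K1K2)) = 1 / (1 + 10^+0.95 + 10^-1.14)
   = 1 / (1 + 8.9125 + 0.072444) = 1/9.9850 = 0.1002
[CO3²⁻] = α₂ × DIC = 0.1002 × 2.07 = 0.207 mmol/kg

[CO3²⁻] = 0.207 mmol/kg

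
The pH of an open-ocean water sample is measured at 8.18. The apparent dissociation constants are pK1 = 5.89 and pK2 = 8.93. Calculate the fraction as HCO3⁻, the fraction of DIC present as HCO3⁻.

α₁ = 1 / (1 + [H⁺]/K1 + K2/[H⁺]) = 1 / (1 + 10^-2.29 + 10^-0.75)
   = 1 / (1 + 0.0051286 + 0.17783) = 1/1.1830 = 0.8453

α₁ = 0.845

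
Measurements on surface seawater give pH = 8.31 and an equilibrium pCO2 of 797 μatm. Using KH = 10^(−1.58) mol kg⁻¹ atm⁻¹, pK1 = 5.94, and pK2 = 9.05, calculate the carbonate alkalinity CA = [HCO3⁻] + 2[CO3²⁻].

[CO2*] = KH · pCO2 = 10^(−1.58) × 797×10^-6 = 2.096×10^-5 mol/kg
α₀ = 1/(1 + K1/[H⁺] + K1K2/[H⁺]²) = 1/(1 + 10^+2.37 + 10^+1.63) = 0.003596
DIC = [CO2*]/α₀ = 2.096×10^-5 / 0.003596 = 5.829 mmol/kg
CA = (α₁ + 2α₂)·DIC = (0.8430 + 2×0.1534) × 5.829 = 6.70 mmol/kg

CA = 6.70 mmol/kg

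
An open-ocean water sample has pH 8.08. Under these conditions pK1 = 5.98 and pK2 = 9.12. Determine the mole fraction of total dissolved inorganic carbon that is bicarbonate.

α₁ = 1 / (1 + [H⁺]/K1 + K2/[H⁺]) = 1 / (1 + 10^-2.10 + 10^-1.04)
   = 1 / (1 + 0.0079433 + 0.091201) = 1/1.0991 = 0.9098

α₁ = 0.910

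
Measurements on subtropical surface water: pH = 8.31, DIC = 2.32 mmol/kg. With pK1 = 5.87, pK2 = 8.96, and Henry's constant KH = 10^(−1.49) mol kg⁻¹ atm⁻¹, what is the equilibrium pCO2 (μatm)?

pCO2 = 212 μatm

α₀ = 1 / (1 + K1/[H⁺] + K1K2/[H⁺]²) = 1 / (1 + 10^+2.44 + 10^+1.79)
   = 1 / (1 + 275.42 + 61.660) = 1/338.08 = 0.002958
[CO2*] = α₀ × DIC = 0.002958 × 2.32 = 0.006862 mmol/kg = 6.862 μmol/kg
pCO2 = [CO2*]/KH = 6.862×10^-6 / 3.236×10^-2 = 212 μatm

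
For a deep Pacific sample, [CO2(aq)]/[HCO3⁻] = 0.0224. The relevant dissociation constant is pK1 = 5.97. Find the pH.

pH = 7.62

From K1 = [H⁺][HCO3⁻]/[CO2(aq)]:  pH = pK1 − log₁₀([CO2(aq)]/[HCO3⁻])
log₁₀(0.0224) = -1.650
pH = 5.97 − (-1.650) = 7.62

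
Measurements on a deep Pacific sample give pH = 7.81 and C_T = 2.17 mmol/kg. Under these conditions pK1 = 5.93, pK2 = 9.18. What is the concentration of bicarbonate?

α₁ = 1 / (1 + [H⁺]/K1 + K2/[H⁺]) = 1 / (1 + 10^-1.88 + 10^-1.37)
   = 1 / (1 + 0.013183 + 0.042658) = 1/1.0558 = 0.9471
[HCO3⁻] = α₁ × DIC = 0.9471 × 2.17 = 2.06 mmol/kg

[HCO3⁻] = 2.06 mmol/kg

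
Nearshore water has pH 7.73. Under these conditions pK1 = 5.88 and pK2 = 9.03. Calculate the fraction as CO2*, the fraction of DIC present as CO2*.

α₀ = 0.0133

α₀ = 1 / (1 + K1/[H⁺] + K1K2/[H⁺]²) = 1 / (1 + 10^+1.85 + 10^+0.55)
   = 1 / (1 + 70.795 + 3.5481) = 1/75.343 = 0.01327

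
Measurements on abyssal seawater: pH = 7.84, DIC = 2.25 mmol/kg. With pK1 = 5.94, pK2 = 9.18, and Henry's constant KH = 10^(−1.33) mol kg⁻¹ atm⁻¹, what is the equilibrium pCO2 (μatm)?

pCO2 = 572 μatm

α₀ = 1 / (1 + K1/[H⁺] + K1K2/[H⁺]²) = 1 / (1 + 10^+1.90 + 10^+0.56)
   = 1 / (1 + 79.433 + 3.6308) = 1/84.064 = 0.01190
[CO2*] = α₀ × DIC = 0.01190 × 2.25 = 0.02677 mmol/kg
pCO2 = [CO2*]/KH = 2.677×10^-5 / 4.677×10^-2 = 572 μatm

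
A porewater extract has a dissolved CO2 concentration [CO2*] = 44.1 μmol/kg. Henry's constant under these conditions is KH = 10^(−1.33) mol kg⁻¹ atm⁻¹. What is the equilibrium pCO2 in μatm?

pCO2 = 943 μatm

KH = 10^(−1.33) = 4.677×10^-2 mol kg⁻¹ atm⁻¹
pCO2 = [CO2*]/KH = 44.1×10^-6 / 4.677×10^-2 = 9.43×10^-4 atm = 943 μatm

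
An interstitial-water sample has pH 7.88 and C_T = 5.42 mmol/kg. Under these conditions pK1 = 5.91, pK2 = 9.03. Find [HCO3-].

[HCO3⁻] = 5.01 mmol/kg

α₁ = 1 / (1 + [H⁺]/K1 + K2/[H⁺]) = 1 / (1 + 10^-1.97 + 10^-1.15)
   = 1 / (1 + 0.010715 + 0.070795) = 1/1.0815 = 0.9246
[HCO3⁻] = α₁ × DIC = 0.9246 × 5.42 = 5.01 mmol/kg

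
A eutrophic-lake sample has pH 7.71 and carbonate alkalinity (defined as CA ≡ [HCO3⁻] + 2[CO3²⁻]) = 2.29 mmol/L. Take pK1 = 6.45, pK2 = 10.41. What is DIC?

DIC = 2.41 mmol/L

CA = [HCO3⁻] + 2[CO3²⁻] = (α₁ + 2α₂)·DIC
At pH 7.71: [H⁺]/K1 = 10^-1.26 = 0.054954, K2/[H⁺] = 10^-2.70 = 0.0019953
α₁ = 1/(1 + 0.054954 + 0.0019953) = 1/1.0569 = 0.9461; α₂ = α₁·K2/[H⁺] = 0.001888
α₁ + 2α₂ = 0.9499
DIC = CA / (α₁ + 2α₂) = 2.29 / 0.9499 = 2.41 mmol/L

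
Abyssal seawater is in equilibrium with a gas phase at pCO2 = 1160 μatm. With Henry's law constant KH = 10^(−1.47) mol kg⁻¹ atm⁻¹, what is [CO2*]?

KH = 10^(−1.47) = 3.388×10^-2 mol kg⁻¹ atm⁻¹
[CO2*] = KH · pCO2 = 3.388×10^-2 × 1160×10^-6 atm = 3.93×10^-5 mol/kg

[CO2*] = 39.3 μmol/kg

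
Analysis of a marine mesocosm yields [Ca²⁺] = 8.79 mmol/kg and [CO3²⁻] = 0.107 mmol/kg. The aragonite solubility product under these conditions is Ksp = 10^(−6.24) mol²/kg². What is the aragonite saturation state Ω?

Ksp = 10^(−6.24) = 5.754×10^-7
Ω = [Ca²⁺][CO3²⁻]/Ksp = (8.79×10^-3)(0.107×10^-3) / 5.754×10^-7 = 1.63

Ω = 1.63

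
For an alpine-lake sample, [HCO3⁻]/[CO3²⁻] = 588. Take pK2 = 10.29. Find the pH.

pH = 7.52

From K2 = [H⁺][CO3²⁻]/[HCO3⁻]:  pH = pK2 − log₁₀([HCO3⁻]/[CO3²⁻])
log₁₀(588) = +2.769
pH = 10.29 − (+2.769) = 7.52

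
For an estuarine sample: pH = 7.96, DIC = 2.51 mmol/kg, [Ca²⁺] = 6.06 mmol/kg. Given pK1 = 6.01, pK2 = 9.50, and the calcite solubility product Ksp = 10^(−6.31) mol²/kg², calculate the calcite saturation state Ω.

Ω = 0.861

α₂ = 1 / (1 + [H⁺]/K2 + [H⁺]²/(K1K2)) = 1 / (1 + 10^+1.54 + 10^-0.41)
   = 1 / (1 + 34.674 + 0.38905) = 1/36.063 = 0.02773
[CO3²⁻] = α₂ × DIC = 0.02773 × 2.51 = 0.06960 mmol/kg
Ksp = 10^(−6.31) = 4.898×10^-7
Ω = [Ca²⁺][CO3²⁻]/Ksp = (6.06×10^-3)(6.960×10^-5) / 4.898×10^-7 = 0.861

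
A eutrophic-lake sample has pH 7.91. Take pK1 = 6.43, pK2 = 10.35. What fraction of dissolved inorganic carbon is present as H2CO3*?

α₀ = 1 / (1 + K1/[H⁺] + K1K2/[H⁺]²) = 1 / (1 + 10^+1.48 + 10^-0.96)
   = 1 / (1 + 30.200 + 0.10965) = 1/31.309 = 0.03194

α₀ = 0.0319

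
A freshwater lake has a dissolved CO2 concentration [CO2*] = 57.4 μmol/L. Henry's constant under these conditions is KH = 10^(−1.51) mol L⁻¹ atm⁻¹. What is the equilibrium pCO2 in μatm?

KH = 10^(−1.51) = 3.090×10^-2 mol L⁻¹ atm⁻¹
pCO2 = [CO2*]/KH = 57.4×10^-6 / 3.090×10^-2 = 1.86×10^-3 atm = 1860 μatm

pCO2 = 1860 μatm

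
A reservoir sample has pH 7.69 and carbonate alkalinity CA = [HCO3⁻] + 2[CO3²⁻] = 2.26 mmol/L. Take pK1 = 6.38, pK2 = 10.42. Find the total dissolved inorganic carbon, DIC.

DIC = 2.37 mmol/L

CA = [HCO3⁻] + 2[CO3²⁻] = (α₁ + 2α₂)·DIC
At pH 7.69: [H⁺]/K1 = 10^-1.31 = 0.048978, K2/[H⁺] = 10^-2.73 = 0.0018621
α₁ = 1/(1 + 0.048978 + 0.0018621) = 1/1.0508 = 0.9516; α₂ = α₁·K2/[H⁺] = 0.001772
α₁ + 2α₂ = 0.9552
DIC = CA / (α₁ + 2α₂) = 2.26 / 0.9552 = 2.37 mmol/L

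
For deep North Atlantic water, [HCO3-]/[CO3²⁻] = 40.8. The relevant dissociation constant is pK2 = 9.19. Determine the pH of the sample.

pH = 7.58

From K2 = [H⁺][CO3²⁻]/[HCO3-]:  pH = pK2 − log₁₀([HCO3-]/[CO3²⁻])
log₁₀(40.8) = +1.611
pH = 9.19 − (+1.611) = 7.58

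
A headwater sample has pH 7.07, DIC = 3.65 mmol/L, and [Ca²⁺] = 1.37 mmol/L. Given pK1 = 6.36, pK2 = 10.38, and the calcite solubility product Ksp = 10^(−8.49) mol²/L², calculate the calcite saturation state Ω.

Ω = 0.633

α₂ = 1 / (1 + [H⁺]/K2 + [H⁺]²/(K1K2)) = 1 / (1 + 10^+3.31 + 10^+2.60)
   = 1 / (1 + 2041.7 + 398.11) = 1/2440.8 = 0.0004097
[CO3²⁻] = α₂ × DIC = 0.0004097 × 3.65 = 0.001495 mmol/L = 1.495 μmol/L
Ksp = 10^(−8.49) = 3.236×10^-9
Ω = [Ca²⁺][CO3²⁻]/Ksp = (1.37×10^-3)(1.495×10^-6) / 3.236×10^-9 = 0.633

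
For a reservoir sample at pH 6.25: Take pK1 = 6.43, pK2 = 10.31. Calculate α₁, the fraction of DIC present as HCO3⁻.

α₁ = 0.398

α₁ = 1 / (1 + [H⁺]/K1 + K2/[H⁺]) = 1 / (1 + 10^+0.18 + 10^-4.06)
   = 1 / (1 + 1.5136 + 8.7096×10^-5) = 1/2.5136 = 0.3978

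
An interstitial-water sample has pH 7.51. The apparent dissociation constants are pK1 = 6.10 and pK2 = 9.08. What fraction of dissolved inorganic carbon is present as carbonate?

α₂ = 0.0253

α₂ = 1 / (1 + [H⁺]/K2 + [H⁺]²/(K1K2)) = 1 / (1 + 10^+1.57 + 10^+0.16)
   = 1 / (1 + 37.154 + 1.4454) = 1/39.599 = 0.02525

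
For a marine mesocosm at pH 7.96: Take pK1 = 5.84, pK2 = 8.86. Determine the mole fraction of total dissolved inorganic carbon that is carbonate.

α₂ = 1 / (1 + [H⁺]/K2 + [H⁺]²/(K1K2)) = 1 / (1 + 10^+0.90 + 10^-1.22)
   = 1 / (1 + 7.9433 + 0.060256) = 1/9.0035 = 0.1111

α₂ = 0.111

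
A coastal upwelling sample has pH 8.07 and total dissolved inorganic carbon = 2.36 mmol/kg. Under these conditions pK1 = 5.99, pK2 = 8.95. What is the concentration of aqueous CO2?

[CO2*] = 17.2 μmol/kg

α₀ = 1 / (1 + K1/[H⁺] + K1K2/[H⁺]²) = 1 / (1 + 10^+2.08 + 10^+1.20)
   = 1 / (1 + 120.23 + 15.849) = 1/137.08 = 0.007295
[CO2*] = α₀ × DIC = 0.007295 × 2.36 = 0.0172 mmol/kg = 17.2 μmol/kg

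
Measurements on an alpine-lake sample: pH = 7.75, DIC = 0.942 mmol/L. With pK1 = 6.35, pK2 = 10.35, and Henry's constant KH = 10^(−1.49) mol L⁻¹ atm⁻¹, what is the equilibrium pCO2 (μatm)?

α₀ = 1 / (1 + K1/[H⁺] + K1K2/[H⁺]²) = 1 / (1 + 10^+1.40 + 10^-1.20)
   = 1 / (1 + 25.119 + 0.063096) = 1/26.182 = 0.03819
[CO2*] = α₀ × DIC = 0.03819 × 0.942 = 0.03598 mmol/L
pCO2 = [CO2*]/KH = 3.598×10^-5 / 3.236×10^-2 = 1110 μatm

pCO2 = 1110 μatm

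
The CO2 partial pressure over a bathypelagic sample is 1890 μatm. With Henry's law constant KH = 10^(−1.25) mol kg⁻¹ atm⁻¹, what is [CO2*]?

[CO2*] = 106 μmol/kg

KH = 10^(−1.25) = 5.623×10^-2 mol kg⁻¹ atm⁻¹
[CO2*] = KH · pCO2 = 5.623×10^-2 × 1890×10^-6 atm = 1.06×10^-4 mol/kg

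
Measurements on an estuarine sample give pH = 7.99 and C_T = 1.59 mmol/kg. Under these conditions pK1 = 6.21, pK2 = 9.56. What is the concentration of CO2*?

[CO2*] = 0.0253 mmol/kg

α₀ = 1 / (1 + K1/[H⁺] + K1K2/[H⁺]²) = 1 / (1 + 10^+1.78 + 10^+0.21)
   = 1 / (1 + 60.256 + 1.6218) = 1/62.878 = 0.01590
[CO2*] = α₀ × DIC = 0.01590 × 1.59 = 0.0253 mmol/kg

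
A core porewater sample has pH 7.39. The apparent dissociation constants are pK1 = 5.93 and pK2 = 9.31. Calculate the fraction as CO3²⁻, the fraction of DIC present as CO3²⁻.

α₂ = 0.0115

α₂ = 1 / (1 + [H⁺]/K2 + [H⁺]²/(K1K2)) = 1 / (1 + 10^+1.92 + 10^+0.46)
   = 1 / (1 + 83.176 + 2.8840) = 1/87.060 = 0.01149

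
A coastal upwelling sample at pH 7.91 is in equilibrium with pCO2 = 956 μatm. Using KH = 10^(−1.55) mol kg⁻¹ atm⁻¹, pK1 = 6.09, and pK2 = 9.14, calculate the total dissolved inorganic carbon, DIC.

DIC = 1.91 mmol/kg

[CO2*] = KH · pCO2 = 10^(−1.55) × 956×10^-6 = 2.694×10^-5 mol/kg
α₀ = 1/(1 + K1/[H⁺] + K1K2/[H⁺]²) = 1/(1 + 10^+1.82 + 10^+0.59) = 0.01409
DIC = [CO2*]/α₀ = 2.694×10^-5 / 0.01409 = 1.91 mmol/kg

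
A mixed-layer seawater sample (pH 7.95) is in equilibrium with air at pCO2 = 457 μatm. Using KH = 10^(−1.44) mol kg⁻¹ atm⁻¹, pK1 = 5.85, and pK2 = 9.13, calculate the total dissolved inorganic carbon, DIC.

[CO2*] = KH · pCO2 = 10^(−1.44) × 457×10^-6 = 1.659×10^-5 mol/kg
α₀ = 1/(1 + K1/[H⁺] + K1K2/[H⁺]²) = 1/(1 + 10^+2.10 + 10^+0.92) = 0.007396
DIC = [CO2*]/α₀ = 1.659×10^-5 / 0.007396 = 2.24 mmol/kg

DIC = 2.24 mmol/kg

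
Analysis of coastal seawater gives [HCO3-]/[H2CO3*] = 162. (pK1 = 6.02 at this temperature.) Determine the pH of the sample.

From K1 = [H⁺][HCO3-]/[H2CO3*]:  pH = pK1 + log₁₀([HCO3-]/[H2CO3*])
log₁₀(162) = +2.210
pH = 6.02 + (+2.210) = 8.23

pH = 8.23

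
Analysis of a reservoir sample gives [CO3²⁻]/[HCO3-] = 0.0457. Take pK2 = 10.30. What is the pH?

From K2 = [H⁺][CO3²⁻]/[HCO3-]:  pH = pK2 + log₁₀([CO3²⁻]/[HCO3-])
log₁₀(0.0457) = -1.340
pH = 10.30 + (-1.340) = 8.96

pH = 8.96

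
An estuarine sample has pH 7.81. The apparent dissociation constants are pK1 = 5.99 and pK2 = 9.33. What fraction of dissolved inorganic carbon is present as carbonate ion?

α₂ = 1 / (1 + [H⁺]/K2 + [H⁺]²/(K1K2)) = 1 / (1 + 10^+1.52 + 10^-0.30)
   = 1 / (1 + 33.113 + 0.50119) = 1/34.614 = 0.02889

α₂ = 0.0289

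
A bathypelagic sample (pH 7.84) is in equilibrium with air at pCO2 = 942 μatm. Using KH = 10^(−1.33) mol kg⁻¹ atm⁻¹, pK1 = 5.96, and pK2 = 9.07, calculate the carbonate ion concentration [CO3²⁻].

[CO2*] = KH · pCO2 = 10^(−1.33) × 942×10^-6 = 4.406×10^-5 mol/kg
α₀ = 1/(1 + K1/[H⁺] + K1K2/[H⁺]²) = 1/(1 + 10^+1.88 + 10^+0.65) = 0.01230
DIC = [CO2*]/α₀ = 4.406×10^-5 / 0.01230 = 3.583 mmol/kg
[CO3²⁻] = α₂·DIC; α₂ = 0.05493, so [CO3²⁻] = 0.05493 × 3.583 = 0.197 mmol/kg

[CO3²⁻] = 0.197 mmol/kg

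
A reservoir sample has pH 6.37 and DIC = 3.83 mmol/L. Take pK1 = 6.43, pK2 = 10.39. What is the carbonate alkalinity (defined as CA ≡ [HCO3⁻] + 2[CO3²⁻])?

CA = 1.78 mmol/L

CA = [HCO3⁻] + 2[CO3²⁻] = (α₁ + 2α₂)·DIC
At pH 6.37: [H⁺]/K1 = 10^0.06 = 1.1482, K2/[H⁺] = 10^-4.02 = 9.5499×10^-5
α₁ = 1/(1 + 1.1482 + 9.5499×10^-5) = 1/2.1482 = 0.4655; α₂ = α₁·K2/[H⁺] = 4.445×10^-5
α₁ + 2α₂ = 0.4656
CA = 0.4656 × 3.83 = 1.78 mmol/L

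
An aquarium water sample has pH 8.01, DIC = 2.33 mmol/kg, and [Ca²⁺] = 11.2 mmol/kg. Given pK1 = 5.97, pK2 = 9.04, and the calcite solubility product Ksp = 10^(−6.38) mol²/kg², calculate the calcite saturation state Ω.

α₂ = 1 / (1 + [H⁺]/K2 + [H⁺]²/(K1K2)) = 1 / (1 + 10^+1.03 + 10^-1.01)
   = 1 / (1 + 10.715 + 0.097724) = 1/11.813 = 0.08465
[CO3²⁻] = α₂ × DIC = 0.08465 × 2.33 = 0.1972 mmol/kg
Ksp = 10^(−6.38) = 4.169×10^-7
Ω = [Ca²⁺][CO3²⁻]/Ksp = (11.2×10^-3)(1.972×10^-4) / 4.169×10^-7 = 5.30

Ω = 5.30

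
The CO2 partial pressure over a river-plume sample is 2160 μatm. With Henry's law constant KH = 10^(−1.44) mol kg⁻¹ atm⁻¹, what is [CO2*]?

[CO2*] = 78.4 μmol/kg

KH = 10^(−1.44) = 3.631×10^-2 mol kg⁻¹ atm⁻¹
[CO2*] = KH · pCO2 = 3.631×10^-2 × 2160×10^-6 atm = 7.84×10^-5 mol/kg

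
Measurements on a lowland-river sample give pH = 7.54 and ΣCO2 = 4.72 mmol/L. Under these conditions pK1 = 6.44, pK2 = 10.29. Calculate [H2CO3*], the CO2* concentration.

α₀ = 1 / (1 + K1/[H⁺] + K1K2/[H⁺]²) = 1 / (1 + 10^+1.10 + 10^-1.65)
   = 1 / (1 + 12.589 + 0.022387) = 1/13.612 = 0.07347
[CO2*] = α₀ × DIC = 0.07347 × 4.72 = 0.347 mmol/L

[CO2*] = 0.347 mmol/L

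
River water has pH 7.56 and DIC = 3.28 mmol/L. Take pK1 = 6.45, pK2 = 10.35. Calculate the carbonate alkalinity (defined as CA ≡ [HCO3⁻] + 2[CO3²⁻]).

CA = 3.05 mmol/L

CA = [HCO3⁻] + 2[CO3²⁻] = (α₁ + 2α₂)·DIC
At pH 7.56: [H⁺]/K1 = 10^-1.11 = 0.077625, K2/[H⁺] = 10^-2.79 = 0.0016218
α₁ = 1/(1 + 0.077625 + 0.0016218) = 1/1.0792 = 0.9266; α₂ = α₁·K2/[H⁺] = 0.001503
α₁ + 2α₂ = 0.9296
CA = 0.9296 × 3.28 = 3.05 mmol/L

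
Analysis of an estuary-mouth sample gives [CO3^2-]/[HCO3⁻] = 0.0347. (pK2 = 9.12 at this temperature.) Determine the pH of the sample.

From K2 = [H⁺][CO3^2-]/[HCO3⁻]:  pH = pK2 + log₁₀([CO3^2-]/[HCO3⁻])
log₁₀(0.0347) = -1.460
pH = 9.12 + (-1.460) = 7.66

pH = 7.66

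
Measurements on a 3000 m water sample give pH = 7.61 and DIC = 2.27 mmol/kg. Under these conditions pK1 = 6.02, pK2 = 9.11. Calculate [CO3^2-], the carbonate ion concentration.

α₂ = 1 / (1 + [H⁺]/K2 + [H⁺]²/(K1K2)) = 1 / (1 + 10^+1.50 + 10^-0.09)
   = 1 / (1 + 31.623 + 0.81283) = 1/33.436 = 0.02991
[CO3²⁻] = α₂ × DIC = 0.02991 × 2.27 = 0.0679 mmol/kg

[CO3²⁻] = 0.0679 mmol/kg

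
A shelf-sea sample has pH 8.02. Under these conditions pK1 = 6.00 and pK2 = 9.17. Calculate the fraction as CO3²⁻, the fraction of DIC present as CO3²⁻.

α₂ = 1 / (1 + [H⁺]/K2 + [H⁺]²/(K1K2)) = 1 / (1 + 10^+1.15 + 10^-0.87)
   = 1 / (1 + 14.125 + 0.13490) = 1/15.260 = 0.06553

α₂ = 0.0655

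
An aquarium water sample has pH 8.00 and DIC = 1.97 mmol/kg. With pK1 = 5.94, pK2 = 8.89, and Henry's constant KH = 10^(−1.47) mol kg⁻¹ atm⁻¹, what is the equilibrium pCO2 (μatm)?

α₀ = 1 / (1 + K1/[H⁺] + K1K2/[H⁺]²) = 1 / (1 + 10^+2.06 + 10^+1.17)
   = 1 / (1 + 114.82 + 14.791) = 1/130.61 = 0.007657
[CO2*] = α₀ × DIC = 0.007657 × 1.97 = 0.01508 mmol/kg = 15.08 μmol/kg
pCO2 = [CO2*]/KH = 1.508×10^-5 / 3.388×10^-2 = 445 μatm

pCO2 = 445 μatm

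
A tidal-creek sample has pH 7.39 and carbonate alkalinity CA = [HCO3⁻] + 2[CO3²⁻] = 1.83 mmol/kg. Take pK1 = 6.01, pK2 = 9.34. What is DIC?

CA = [HCO3⁻] + 2[CO3²⁻] = (α₁ + 2α₂)·DIC
At pH 7.39: [H⁺]/K1 = 10^-1.38 = 0.041687, K2/[H⁺] = 10^-1.95 = 0.011220
α₁ = 1/(1 + 0.041687 + 0.011220) = 1/1.0529 = 0.9498; α₂ = α₁·K2/[H⁺] = 0.01066
α₁ + 2α₂ = 0.9711
DIC = CA / (α₁ + 2α₂) = 1.83 / 0.9711 = 1.88 mmol/kg

DIC = 1.88 mmol/kg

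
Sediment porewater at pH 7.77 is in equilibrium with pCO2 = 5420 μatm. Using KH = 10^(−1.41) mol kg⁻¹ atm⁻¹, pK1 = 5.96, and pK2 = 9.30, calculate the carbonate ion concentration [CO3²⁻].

[CO3²⁻] = 0.402 mmol/kg

[CO2*] = KH · pCO2 = 10^(−1.41) × 5420×10^-6 = 2.109×10^-4 mol/kg
α₀ = 1/(1 + K1/[H⁺] + K1K2/[H⁺]²) = 1/(1 + 10^+1.81 + 10^+0.28) = 0.01482
DIC = [CO2*]/α₀ = 2.109×10^-4 / 0.01482 = 14.23 mmol/kg
[CO3²⁻] = α₂·DIC; α₂ = 0.02824, so [CO3²⁻] = 0.02824 × 14.23 = 0.402 mmol/kg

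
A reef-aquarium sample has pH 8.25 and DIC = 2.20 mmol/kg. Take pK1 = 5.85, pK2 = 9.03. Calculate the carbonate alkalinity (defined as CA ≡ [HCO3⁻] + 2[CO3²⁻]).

CA = 2.50 mmol/kg

CA = [HCO3⁻] + 2[CO3²⁻] = (α₁ + 2α₂)·DIC
At pH 8.25: [H⁺]/K1 = 10^-2.40 = 0.0039811, K2/[H⁺] = 10^-0.78 = 0.16596
α₁ = 1/(1 + 0.0039811 + 0.16596) = 1/1.1699 = 0.8547; α₂ = α₁·K2/[H⁺] = 0.1419
α₁ + 2α₂ = 1.1384
CA = 1.1384 × 2.20 = 2.50 mmol/kg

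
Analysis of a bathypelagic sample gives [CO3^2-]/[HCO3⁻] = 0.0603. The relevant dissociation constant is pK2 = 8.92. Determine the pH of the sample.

pH = 7.70

From K2 = [H⁺][CO3^2-]/[HCO3⁻]:  pH = pK2 + log₁₀([CO3^2-]/[HCO3⁻])
log₁₀(0.0603) = -1.220
pH = 8.92 + (-1.220) = 7.70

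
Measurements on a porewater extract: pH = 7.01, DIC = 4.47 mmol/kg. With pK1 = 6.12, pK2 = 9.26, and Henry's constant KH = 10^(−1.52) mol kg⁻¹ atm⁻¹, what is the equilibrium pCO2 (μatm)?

pCO2 = 1.68×10^4 μatm

α₀ = 1 / (1 + K1/[H⁺] + K1K2/[H⁺]²) = 1 / (1 + 10^+0.89 + 10^-1.36)
   = 1 / (1 + 7.7625 + 0.043652) = 1/8.8061 = 0.1136
[CO2*] = α₀ × DIC = 0.1136 × 4.47 = 0.5076 mmol/kg
pCO2 = [CO2*]/KH = 5.076×10^-4 / 3.020×10^-2 = 1.68×10^4 μatm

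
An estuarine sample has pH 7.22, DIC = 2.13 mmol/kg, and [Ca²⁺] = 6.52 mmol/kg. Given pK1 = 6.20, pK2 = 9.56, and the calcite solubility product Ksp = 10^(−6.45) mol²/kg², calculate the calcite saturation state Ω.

Ω = 0.163

α₂ = 1 / (1 + [H⁺]/K2 + [H⁺]²/(K1K2)) = 1 / (1 + 10^+2.34 + 10^+1.32)
   = 1 / (1 + 218.78 + 20.893) = 1/240.67 = 0.004155
[CO3²⁻] = α₂ × DIC = 0.004155 × 2.13 = 0.008850 mmol/kg = 8.850 μmol/kg
Ksp = 10^(−6.45) = 3.548×10^-7
Ω = [Ca²⁺][CO3²⁻]/Ksp = (6.52×10^-3)(8.850×10^-6) / 3.548×10^-7 = 0.163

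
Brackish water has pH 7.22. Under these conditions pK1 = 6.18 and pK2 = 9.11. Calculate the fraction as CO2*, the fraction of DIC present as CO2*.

α₀ = 0.0826

α₀ = 1 / (1 + K1/[H⁺] + K1K2/[H⁺]²) = 1 / (1 + 10^+1.04 + 10^-0.85)
   = 1 / (1 + 10.965 + 0.14125) = 1/12.106 = 0.08260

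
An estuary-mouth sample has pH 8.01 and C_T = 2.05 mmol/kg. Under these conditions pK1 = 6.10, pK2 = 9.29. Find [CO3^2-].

[CO3²⁻] = 0.101 mmol/kg

α₂ = 1 / (1 + [H⁺]/K2 + [H⁺]²/(K1K2)) = 1 / (1 + 10^+1.28 + 10^-0.63)
   = 1 / (1 + 19.055 + 0.23442) = 1/20.289 = 0.04929
[CO3²⁻] = α₂ × DIC = 0.04929 × 2.05 = 0.101 mmol/kg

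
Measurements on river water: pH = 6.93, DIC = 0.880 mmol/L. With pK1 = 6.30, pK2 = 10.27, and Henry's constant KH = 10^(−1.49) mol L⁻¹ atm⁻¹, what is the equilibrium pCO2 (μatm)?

pCO2 = 5160 μatm

α₀ = 1 / (1 + K1/[H⁺] + K1K2/[H⁺]²) = 1 / (1 + 10^+0.63 + 10^-2.71)
   = 1 / (1 + 4.2658 + 0.0019498) = 1/5.2677 = 0.1898
[CO2*] = α₀ × DIC = 0.1898 × 0.880 = 0.1671 mmol/L
pCO2 = [CO2*]/KH = 1.671×10^-4 / 3.236×10^-2 = 5160 μatm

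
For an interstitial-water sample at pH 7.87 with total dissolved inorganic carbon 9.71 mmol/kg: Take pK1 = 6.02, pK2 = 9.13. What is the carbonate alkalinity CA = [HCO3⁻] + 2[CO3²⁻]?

CA = 10.1 mmol/kg

CA = [HCO3⁻] + 2[CO3²⁻] = (α₁ + 2α₂)·DIC
At pH 7.87: [H⁺]/K1 = 10^-1.85 = 0.014125, K2/[H⁺] = 10^-1.26 = 0.054954
α₁ = 1/(1 + 0.014125 + 0.054954) = 1/1.0691 = 0.9354; α₂ = α₁·K2/[H⁺] = 0.05140
α₁ + 2α₂ = 1.0382
CA = 1.0382 × 9.71 = 10.1 mmol/kg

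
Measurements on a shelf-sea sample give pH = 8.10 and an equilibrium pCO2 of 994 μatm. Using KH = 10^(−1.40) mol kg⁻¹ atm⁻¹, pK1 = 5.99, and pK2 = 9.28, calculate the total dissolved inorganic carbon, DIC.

[CO2*] = KH · pCO2 = 10^(−1.40) × 994×10^-6 = 3.957×10^-5 mol/kg
α₀ = 1/(1 + K1/[H⁺] + K1K2/[H⁺]²) = 1/(1 + 10^+2.11 + 10^+0.93) = 0.007229
DIC = [CO2*]/α₀ = 3.957×10^-5 / 0.007229 = 5.47 mmol/kg

DIC = 5.47 mmol/kg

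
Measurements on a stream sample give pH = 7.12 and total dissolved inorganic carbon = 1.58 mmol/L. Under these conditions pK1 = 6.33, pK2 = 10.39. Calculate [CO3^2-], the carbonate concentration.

[CO3²⁻] = 0.730 μmol/L

α₂ = 1 / (1 + [H⁺]/K2 + [H⁺]²/(K1K2)) = 1 / (1 + 10^+3.27 + 10^+2.48)
   = 1 / (1 + 1862.1 + 302.00) = 1/2165.1 = 0.0004619
[CO3²⁻] = α₂ × DIC = 0.0004619 × 1.58 = 0.000730 mmol/L = 0.730 μmol/L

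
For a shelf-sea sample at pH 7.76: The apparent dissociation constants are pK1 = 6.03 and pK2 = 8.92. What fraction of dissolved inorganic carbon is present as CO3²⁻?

α₂ = 0.0636

α₂ = 1 / (1 + [H⁺]/K2 + [H⁺]²/(K1K2)) = 1 / (1 + 10^+1.16 + 10^-0.57)
   = 1 / (1 + 14.454 + 0.26915) = 1/15.724 = 0.06360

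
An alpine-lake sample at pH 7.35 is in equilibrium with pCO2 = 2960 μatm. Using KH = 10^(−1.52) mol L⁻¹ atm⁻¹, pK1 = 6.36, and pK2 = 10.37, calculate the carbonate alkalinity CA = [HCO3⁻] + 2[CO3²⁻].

CA = 0.875 mmol/L

[CO2*] = KH · pCO2 = 10^(−1.52) × 2960×10^-6 = 8.939×10^-5 mol/L
α₀ = 1/(1 + K1/[H⁺] + K1K2/[H⁺]²) = 1/(1 + 10^+0.99 + 10^-2.03) = 0.09275
DIC = [CO2*]/α₀ = 8.939×10^-5 / 0.09275 = 0.9638 mmol/L
CA = (α₁ + 2α₂)·DIC = (0.9064 + 2×0.0008656) × 0.9638 = 0.875 mmol/L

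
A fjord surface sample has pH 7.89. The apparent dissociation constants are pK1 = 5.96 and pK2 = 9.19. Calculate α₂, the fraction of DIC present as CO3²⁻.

α₂ = 1 / (1 + [H⁺]/K2 + [H⁺]²/(K1K2)) = 1 / (1 + 10^+1.30 + 10^-0.63)
   = 1 / (1 + 19.953 + 0.23442) = 1/21.187 = 0.04720

α₂ = 0.0472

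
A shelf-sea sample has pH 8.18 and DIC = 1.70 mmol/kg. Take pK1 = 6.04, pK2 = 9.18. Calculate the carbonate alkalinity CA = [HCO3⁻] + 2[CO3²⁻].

CA = [HCO3⁻] + 2[CO3²⁻] = (α₁ + 2α₂)·DIC
At pH 8.18: [H⁺]/K1 = 10^-2.14 = 0.0072444, K2/[H⁺] = 10^-1.00 = 0.10000
α₁ = 1/(1 + 0.0072444 + 0.10000) = 1/1.1072 = 0.9031; α₂ = α₁·K2/[H⁺] = 0.09031
α₁ + 2α₂ = 1.0838
CA = 1.0838 × 1.70 = 1.84 mmol/kg

CA = 1.84 mmol/kg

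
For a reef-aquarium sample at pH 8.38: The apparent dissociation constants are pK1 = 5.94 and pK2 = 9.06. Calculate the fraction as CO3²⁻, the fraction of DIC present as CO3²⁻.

α₂ = 0.172

α₂ = 1 / (1 + [H⁺]/K2 + [H⁺]²/(K1K2)) = 1 / (1 + 10^+0.68 + 10^-1.76)
   = 1 / (1 + 4.7863 + 0.017378) = 1/5.8037 = 0.1723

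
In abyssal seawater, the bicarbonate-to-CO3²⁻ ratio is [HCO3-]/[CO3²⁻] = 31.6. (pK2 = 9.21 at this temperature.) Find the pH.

pH = 7.71

From K2 = [H⁺][CO3²⁻]/[HCO3-]:  pH = pK2 − log₁₀([HCO3-]/[CO3²⁻])
log₁₀(31.6) = +1.500
pH = 9.21 − (+1.500) = 7.71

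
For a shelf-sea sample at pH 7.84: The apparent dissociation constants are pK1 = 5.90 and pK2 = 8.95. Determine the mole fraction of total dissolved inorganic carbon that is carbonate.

α₂ = 1 / (1 + [H⁺]/K2 + [H⁺]²/(K1K2)) = 1 / (1 + 10^+1.11 + 10^-0.83)
   = 1 / (1 + 12.882 + 0.14791) = 1/14.030 = 0.07127

α₂ = 0.0713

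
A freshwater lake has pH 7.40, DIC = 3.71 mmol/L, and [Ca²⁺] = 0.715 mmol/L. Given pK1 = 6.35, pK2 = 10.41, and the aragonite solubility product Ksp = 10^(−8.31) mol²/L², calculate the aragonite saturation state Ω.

Ω = 0.486

α₂ = 1 / (1 + [H⁺]/K2 + [H⁺]²/(K1K2)) = 1 / (1 + 10^+3.01 + 10^+1.96)
   = 1 / (1 + 1023.3 + 91.201) = 1/1115.5 = 0.0008965
[CO3²⁻] = α₂ × DIC = 0.0008965 × 3.71 = 0.003326 mmol/L = 3.326 μmol/L
Ksp = 10^(−8.31) = 4.898×10^-9
Ω = [Ca²⁺][CO3²⁻]/Ksp = (0.715×10^-3)(3.326×10^-6) / 4.898×10^-9 = 0.486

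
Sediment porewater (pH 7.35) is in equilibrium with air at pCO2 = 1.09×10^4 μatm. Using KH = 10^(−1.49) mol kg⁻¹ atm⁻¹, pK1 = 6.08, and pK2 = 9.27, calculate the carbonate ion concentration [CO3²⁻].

[CO2*] = KH · pCO2 = 10^(−1.49) × 1.09×10^4×10^-6 = 3.527×10^-4 mol/kg
α₀ = 1/(1 + K1/[H⁺] + K1K2/[H⁺]²) = 1/(1 + 10^+1.27 + 10^-0.65) = 0.05039
DIC = [CO2*]/α₀ = 3.527×10^-4 / 0.05039 = 7.000 mmol/kg
[CO3²⁻] = α₂·DIC; α₂ = 0.01128, so [CO3²⁻] = 0.01128 × 7.000 = 0.0790 mmol/kg

[CO3²⁻] = 0.0790 mmol/kg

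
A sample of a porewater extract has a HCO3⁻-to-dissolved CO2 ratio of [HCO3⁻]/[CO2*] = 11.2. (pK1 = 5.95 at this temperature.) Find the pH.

pH = 7.00

From K1 = [H⁺][HCO3⁻]/[CO2*]:  pH = pK1 + log₁₀([HCO3⁻]/[CO2*])
log₁₀(11.2) = +1.049
pH = 5.95 + (+1.049) = 7.00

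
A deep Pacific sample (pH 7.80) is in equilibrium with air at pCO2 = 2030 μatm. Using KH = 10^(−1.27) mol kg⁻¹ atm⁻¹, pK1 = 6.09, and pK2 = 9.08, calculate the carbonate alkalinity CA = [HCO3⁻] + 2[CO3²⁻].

CA = 6.18 mmol/kg

[CO2*] = KH · pCO2 = 10^(−1.27) × 2030×10^-6 = 1.090×10^-4 mol/kg
α₀ = 1/(1 + K1/[H⁺] + K1K2/[H⁺]²) = 1/(1 + 10^+1.71 + 10^+0.43) = 0.01819
DIC = [CO2*]/α₀ = 1.090×10^-4 / 0.01819 = 5.994 mmol/kg
CA = (α₁ + 2α₂)·DIC = (0.9329 + 2×0.04896) × 5.994 = 6.18 mmol/kg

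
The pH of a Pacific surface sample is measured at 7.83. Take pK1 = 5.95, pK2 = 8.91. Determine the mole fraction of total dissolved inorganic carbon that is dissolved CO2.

α₀ = 1 / (1 + K1/[H⁺] + K1K2/[H⁺]²) = 1 / (1 + 10^+1.88 + 10^+0.80)
   = 1 / (1 + 75.858 + 6.3096) = 1/83.167 = 0.01202

α₀ = 0.0120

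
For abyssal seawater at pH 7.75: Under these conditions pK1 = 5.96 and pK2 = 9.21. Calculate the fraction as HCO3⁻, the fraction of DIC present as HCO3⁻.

α₁ = 0.952

α₁ = 1 / (1 + [H⁺]/K1 + K2/[H⁺]) = 1 / (1 + 10^-1.79 + 10^-1.46)
   = 1 / (1 + 0.016218 + 0.034674) = 1/1.0509 = 0.9516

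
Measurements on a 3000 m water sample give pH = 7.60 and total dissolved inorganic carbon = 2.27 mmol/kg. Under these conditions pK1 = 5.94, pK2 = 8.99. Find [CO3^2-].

[CO3²⁻] = 0.0870 mmol/kg

α₂ = 1 / (1 + [H⁺]/K2 + [H⁺]²/(K1K2)) = 1 / (1 + 10^+1.39 + 10^-0.27)
   = 1 / (1 + 24.547 + 0.53703) = 1/26.084 = 0.03834
[CO3²⁻] = α₂ × DIC = 0.03834 × 2.27 = 0.0870 mmol/kg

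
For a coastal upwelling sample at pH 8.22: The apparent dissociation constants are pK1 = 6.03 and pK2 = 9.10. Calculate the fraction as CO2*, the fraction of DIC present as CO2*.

α₀ = 1 / (1 + K1/[H⁺] + K1K2/[H⁺]²) = 1 / (1 + 10^+2.19 + 10^+1.31)
   = 1 / (1 + 154.88 + 20.417) = 1/176.30 = 0.005672

α₀ = 0.00567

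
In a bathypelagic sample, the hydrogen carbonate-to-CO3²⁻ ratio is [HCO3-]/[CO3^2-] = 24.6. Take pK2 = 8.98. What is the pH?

pH = 7.59

From K2 = [H⁺][CO3^2-]/[HCO3-]:  pH = pK2 − log₁₀([HCO3-]/[CO3^2-])
log₁₀(24.6) = +1.391
pH = 8.98 − (+1.391) = 7.59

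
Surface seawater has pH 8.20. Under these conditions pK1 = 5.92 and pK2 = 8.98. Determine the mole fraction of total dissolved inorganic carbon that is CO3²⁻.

α₂ = 1 / (1 + [H⁺]/K2 + [H⁺]²/(K1K2)) = 1 / (1 + 10^+0.78 + 10^-1.50)
   = 1 / (1 + 6.0256 + 0.031623) = 1/7.0572 = 0.1417

α₂ = 0.142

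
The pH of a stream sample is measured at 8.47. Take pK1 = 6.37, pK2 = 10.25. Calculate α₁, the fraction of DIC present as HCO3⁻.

α₁ = 0.976

α₁ = 1 / (1 + [H⁺]/K1 + K2/[H⁺]) = 1 / (1 + 10^-2.10 + 10^-1.78)
   = 1 / (1 + 0.0079433 + 0.016596) = 1/1.0245 = 0.9760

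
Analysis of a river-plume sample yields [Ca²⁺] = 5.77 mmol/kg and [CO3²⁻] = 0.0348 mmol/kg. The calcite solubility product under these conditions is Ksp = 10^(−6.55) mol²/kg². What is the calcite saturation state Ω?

Ω = 0.712

Ksp = 10^(−6.55) = 2.818×10^-7
Ω = [Ca²⁺][CO3²⁻]/Ksp = (5.77×10^-3)(0.0348×10^-3) / 2.818×10^-7 = 0.712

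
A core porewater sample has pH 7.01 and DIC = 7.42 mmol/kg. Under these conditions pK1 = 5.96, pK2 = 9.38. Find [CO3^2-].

α₂ = 1 / (1 + [H⁺]/K2 + [H⁺]²/(K1K2)) = 1 / (1 + 10^+2.37 + 10^+1.32)
   = 1 / (1 + 234.42 + 20.893) = 1/256.32 = 0.003901
[CO3²⁻] = α₂ × DIC = 0.003901 × 7.42 = 0.0289 mmol/kg

[CO3²⁻] = 0.0289 mmol/kg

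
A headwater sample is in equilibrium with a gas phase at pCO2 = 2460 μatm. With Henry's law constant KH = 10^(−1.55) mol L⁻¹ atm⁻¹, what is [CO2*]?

KH = 10^(−1.55) = 2.818×10^-2 mol L⁻¹ atm⁻¹
[CO2*] = KH · pCO2 = 2.818×10^-2 × 2460×10^-6 atm = 6.93×10^-5 mol/L

[CO2*] = 69.3 μmol/L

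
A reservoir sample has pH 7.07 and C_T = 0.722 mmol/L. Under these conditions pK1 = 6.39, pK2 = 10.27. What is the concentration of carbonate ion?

[CO3²⁻] = 0.377 μmol/L

α₂ = 1 / (1 + [H⁺]/K2 + [H⁺]²/(K1K2)) = 1 / (1 + 10^+3.20 + 10^+2.52)
   = 1 / (1 + 1584.9 + 331.13) = 1/1917.0 = 0.0005216
[CO3²⁻] = α₂ × DIC = 0.0005216 × 0.722 = 0.000377 mmol/L = 0.377 μmol/L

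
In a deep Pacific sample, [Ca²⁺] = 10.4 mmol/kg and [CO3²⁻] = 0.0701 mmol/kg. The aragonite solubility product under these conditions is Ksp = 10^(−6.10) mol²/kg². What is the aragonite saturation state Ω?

Ω = 0.918

Ksp = 10^(−6.10) = 7.943×10^-7
Ω = [Ca²⁺][CO3²⁻]/Ksp = (10.4×10^-3)(0.0701×10^-3) / 7.943×10^-7 = 0.918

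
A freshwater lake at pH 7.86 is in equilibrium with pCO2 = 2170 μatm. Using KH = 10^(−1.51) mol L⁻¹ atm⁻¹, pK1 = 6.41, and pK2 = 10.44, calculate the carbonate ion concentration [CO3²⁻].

[CO3²⁻] = 4.97 μmol/L

[CO2*] = KH · pCO2 = 10^(−1.51) × 2170×10^-6 = 6.706×10^-5 mol/L
α₀ = 1/(1 + K1/[H⁺] + K1K2/[H⁺]²) = 1/(1 + 10^+1.45 + 10^-1.13) = 0.03418
DIC = [CO2*]/α₀ = 6.706×10^-5 / 0.03418 = 1.962 mmol/L
[CO3²⁻] = α₂·DIC; α₂ = 0.002534, so [CO3²⁻] = 0.002534 × 1.962 = 0.00497 mmol/L = 4.97 μmol/L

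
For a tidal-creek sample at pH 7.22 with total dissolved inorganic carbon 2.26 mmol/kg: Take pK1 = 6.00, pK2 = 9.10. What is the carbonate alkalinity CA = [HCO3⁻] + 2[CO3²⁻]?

CA = 2.16 mmol/kg

CA = [HCO3⁻] + 2[CO3²⁻] = (α₁ + 2α₂)·DIC
At pH 7.22: [H⁺]/K1 = 10^-1.22 = 0.060256, K2/[H⁺] = 10^-1.88 = 0.013183
α₁ = 1/(1 + 0.060256 + 0.013183) = 1/1.0734 = 0.9316; α₂ = α₁·K2/[H⁺] = 0.01228
α₁ + 2α₂ = 0.9561
CA = 0.9561 × 2.26 = 2.16 mmol/kg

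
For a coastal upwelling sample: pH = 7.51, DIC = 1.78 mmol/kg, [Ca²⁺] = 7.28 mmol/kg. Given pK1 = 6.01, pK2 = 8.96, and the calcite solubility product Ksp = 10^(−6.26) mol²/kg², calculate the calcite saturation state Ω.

Ω = 0.784

α₂ = 1 / (1 + [H⁺]/K2 + [H⁺]²/(K1K2)) = 1 / (1 + 10^+1.45 + 10^-0.05)
   = 1 / (1 + 28.184 + 0.89125) = 1/30.075 = 0.03325
[CO3²⁻] = α₂ × DIC = 0.03325 × 1.78 = 0.05919 mmol/kg
Ksp = 10^(−6.26) = 5.495×10^-7
Ω = [Ca²⁺][CO3²⁻]/Ksp = (7.28×10^-3)(5.919×10^-5) / 5.495×10^-7 = 0.784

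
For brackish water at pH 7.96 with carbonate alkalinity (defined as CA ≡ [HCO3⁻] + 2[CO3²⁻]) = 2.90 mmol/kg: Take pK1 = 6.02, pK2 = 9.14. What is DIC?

DIC = 2.76 mmol/kg

CA = [HCO3⁻] + 2[CO3²⁻] = (α₁ + 2α₂)·DIC
At pH 7.96: [H⁺]/K1 = 10^-1.94 = 0.011482, K2/[H⁺] = 10^-1.18 = 0.066069
α₁ = 1/(1 + 0.011482 + 0.066069) = 1/1.0776 = 0.9280; α₂ = α₁·K2/[H⁺] = 0.06131
α₁ + 2α₂ = 1.0507
DIC = CA / (α₁ + 2α₂) = 2.90 / 1.0507 = 2.76 mmol/kg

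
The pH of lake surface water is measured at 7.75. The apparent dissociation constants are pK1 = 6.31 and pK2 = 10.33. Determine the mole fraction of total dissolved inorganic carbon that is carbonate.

α₂ = 1 / (1 + [H⁺]/K2 + [H⁺]²/(K1K2)) = 1 / (1 + 10^+2.58 + 10^+1.14)
   = 1 / (1 + 380.19 + 13.804) = 1/394.99 = 0.002532

α₂ = 0.00253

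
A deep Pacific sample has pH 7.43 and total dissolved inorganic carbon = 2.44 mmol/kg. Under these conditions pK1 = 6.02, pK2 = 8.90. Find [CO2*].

α₀ = 1 / (1 + K1/[H⁺] + K1K2/[H⁺]²) = 1 / (1 + 10^+1.41 + 10^-0.06)
   = 1 / (1 + 25.704 + 0.87096) = 1/27.575 = 0.03626
[CO2*] = α₀ × DIC = 0.03626 × 2.44 = 0.0885 mmol/kg

[CO2*] = 0.0885 mmol/kg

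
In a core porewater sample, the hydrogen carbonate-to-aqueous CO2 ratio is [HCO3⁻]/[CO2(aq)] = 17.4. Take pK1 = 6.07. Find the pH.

pH = 7.31

From K1 = [H⁺][HCO3⁻]/[CO2(aq)]:  pH = pK1 + log₁₀([HCO3⁻]/[CO2(aq)])
log₁₀(17.4) = +1.241
pH = 6.07 + (+1.241) = 7.31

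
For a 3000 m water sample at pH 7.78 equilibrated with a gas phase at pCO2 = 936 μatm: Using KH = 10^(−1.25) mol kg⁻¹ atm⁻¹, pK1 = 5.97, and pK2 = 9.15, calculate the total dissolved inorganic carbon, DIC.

[CO2*] = KH · pCO2 = 10^(−1.25) × 936×10^-6 = 5.264×10^-5 mol/kg
α₀ = 1/(1 + K1/[H⁺] + K1K2/[H⁺]²) = 1/(1 + 10^+1.81 + 10^+0.44) = 0.01464
DIC = [CO2*]/α₀ = 5.264×10^-5 / 0.01464 = 3.60 mmol/kg

DIC = 3.60 mmol/kg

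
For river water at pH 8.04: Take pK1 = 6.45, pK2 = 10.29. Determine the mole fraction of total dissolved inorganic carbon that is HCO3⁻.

α₁ = 1 / (1 + [H⁺]/K1 + K2/[H⁺]) = 1 / (1 + 10^-1.59 + 10^-2.25)
   = 1 / (1 + 0.025704 + 0.0056234) = 1/1.0313 = 0.9696

α₁ = 0.970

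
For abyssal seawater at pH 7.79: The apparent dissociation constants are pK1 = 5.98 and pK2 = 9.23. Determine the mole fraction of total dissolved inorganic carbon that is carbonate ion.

α₂ = 1 / (1 + [H⁺]/K2 + [H⁺]²/(K1K2)) = 1 / (1 + 10^+1.44 + 10^-0.37)
   = 1 / (1 + 27.542 + 0.42658) = 1/28.969 = 0.03452

α₂ = 0.0345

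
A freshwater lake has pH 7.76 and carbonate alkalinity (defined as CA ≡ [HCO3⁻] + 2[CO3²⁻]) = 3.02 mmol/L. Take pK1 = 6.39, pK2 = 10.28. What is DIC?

DIC = 3.14 mmol/L

CA = [HCO3⁻] + 2[CO3²⁻] = (α₁ + 2α₂)·DIC
At pH 7.76: [H⁺]/K1 = 10^-1.37 = 0.042658, K2/[H⁺] = 10^-2.52 = 0.0030200
α₁ = 1/(1 + 0.042658 + 0.0030200) = 1/1.0457 = 0.9563; α₂ = α₁·K2/[H⁺] = 0.002888
α₁ + 2α₂ = 0.9621
DIC = CA / (α₁ + 2α₂) = 3.02 / 0.9621 = 3.14 mmol/L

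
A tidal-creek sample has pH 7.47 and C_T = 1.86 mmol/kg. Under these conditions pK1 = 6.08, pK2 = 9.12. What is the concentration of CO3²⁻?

α₂ = 1 / (1 + [H⁺]/K2 + [H⁺]²/(K1K2)) = 1 / (1 + 10^+1.65 + 10^+0.26)
   = 1 / (1 + 44.668 + 1.8197) = 1/47.488 = 0.02106
[CO3²⁻] = α₂ × DIC = 0.02106 × 1.86 = 0.0392 mmol/kg

[CO3²⁻] = 0.0392 mmol/kg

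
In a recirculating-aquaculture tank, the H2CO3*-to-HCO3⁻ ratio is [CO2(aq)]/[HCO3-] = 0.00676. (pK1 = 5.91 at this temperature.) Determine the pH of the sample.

pH = 8.08

From K1 = [H⁺][HCO3-]/[CO2(aq)]:  pH = pK1 − log₁₀([CO2(aq)]/[HCO3-])
log₁₀(0.00676) = -2.170
pH = 5.91 − (-2.170) = 8.08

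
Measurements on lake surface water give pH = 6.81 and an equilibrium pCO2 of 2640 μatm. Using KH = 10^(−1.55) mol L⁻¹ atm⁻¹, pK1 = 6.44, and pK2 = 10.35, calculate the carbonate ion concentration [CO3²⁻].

[CO2*] = KH · pCO2 = 10^(−1.55) × 2640×10^-6 = 7.441×10^-5 mol/L
α₀ = 1/(1 + K1/[H⁺] + K1K2/[H⁺]²) = 1/(1 + 10^+0.37 + 10^-3.17) = 0.2990
DIC = [CO2*]/α₀ = 7.441×10^-5 / 0.2990 = 0.2489 mmol/L
[CO3²⁻] = α₂·DIC; α₂ = 0.0002021, so [CO3²⁻] = 0.0002021 × 0.2489 = 5.03×10^-5 mmol/L = 0.0503 μmol/L

[CO3²⁻] = 0.0503 μmol/L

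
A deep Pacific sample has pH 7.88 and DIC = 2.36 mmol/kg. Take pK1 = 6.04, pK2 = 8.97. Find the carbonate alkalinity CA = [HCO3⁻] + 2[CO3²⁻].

CA = 2.50 mmol/kg

CA = [HCO3⁻] + 2[CO3²⁻] = (α₁ + 2α₂)·DIC
At pH 7.88: [H⁺]/K1 = 10^-1.84 = 0.014454, K2/[H⁺] = 10^-1.09 = 0.081283
α₁ = 1/(1 + 0.014454 + 0.081283) = 1/1.0957 = 0.9126; α₂ = α₁·K2/[H⁺] = 0.07418
α₁ + 2α₂ = 1.0610
CA = 1.0610 × 2.36 = 2.50 mmol/kg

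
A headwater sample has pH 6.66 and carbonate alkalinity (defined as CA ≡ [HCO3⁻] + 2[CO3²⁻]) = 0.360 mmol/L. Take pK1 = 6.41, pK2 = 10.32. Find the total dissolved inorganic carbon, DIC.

CA = [HCO3⁻] + 2[CO3²⁻] = (α₁ + 2α₂)·DIC
At pH 6.66: [H⁺]/K1 = 10^-0.25 = 0.56234, K2/[H⁺] = 10^-3.66 = 0.00021878
α₁ = 1/(1 + 0.56234 + 0.00021878) = 1/1.5626 = 0.6400; α₂ = α₁·K2/[H⁺] = 0.0001400
α₁ + 2α₂ = 0.6403
DIC = CA / (α₁ + 2α₂) = 0.360 / 0.6403 = 0.562 mmol/L

DIC = 0.562 mmol/L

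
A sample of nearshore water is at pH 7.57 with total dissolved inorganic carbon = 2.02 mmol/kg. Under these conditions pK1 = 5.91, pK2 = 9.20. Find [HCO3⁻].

α₁ = 1 / (1 + [H⁺]/K1 + K2/[H⁺]) = 1 / (1 + 10^-1.66 + 10^-1.63)
   = 1 / (1 + 0.021878 + 0.023442) = 1/1.0453 = 0.9566
[HCO3⁻] = α₁ × DIC = 0.9566 × 2.02 = 1.93 mmol/kg

[HCO3⁻] = 1.93 mmol/kg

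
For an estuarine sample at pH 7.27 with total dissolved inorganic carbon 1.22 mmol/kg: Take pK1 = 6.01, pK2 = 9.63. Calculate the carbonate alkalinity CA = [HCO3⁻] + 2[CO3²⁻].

CA = 1.16 mmol/kg

CA = [HCO3⁻] + 2[CO3²⁻] = (α₁ + 2α₂)·DIC
At pH 7.27: [H⁺]/K1 = 10^-1.26 = 0.054954, K2/[H⁺] = 10^-2.36 = 0.0043652
α₁ = 1/(1 + 0.054954 + 0.0043652) = 1/1.0593 = 0.9440; α₂ = α₁·K2/[H⁺] = 0.004121
α₁ + 2α₂ = 0.9522
CA = 0.9522 × 1.22 = 1.16 mmol/kg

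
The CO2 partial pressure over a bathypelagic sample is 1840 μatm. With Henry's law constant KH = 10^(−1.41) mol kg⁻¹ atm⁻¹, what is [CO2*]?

KH = 10^(−1.41) = 3.890×10^-2 mol kg⁻¹ atm⁻¹
[CO2*] = KH · pCO2 = 3.890×10^-2 × 1840×10^-6 atm = 7.16×10^-5 mol/kg

[CO2*] = 71.6 μmol/kg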